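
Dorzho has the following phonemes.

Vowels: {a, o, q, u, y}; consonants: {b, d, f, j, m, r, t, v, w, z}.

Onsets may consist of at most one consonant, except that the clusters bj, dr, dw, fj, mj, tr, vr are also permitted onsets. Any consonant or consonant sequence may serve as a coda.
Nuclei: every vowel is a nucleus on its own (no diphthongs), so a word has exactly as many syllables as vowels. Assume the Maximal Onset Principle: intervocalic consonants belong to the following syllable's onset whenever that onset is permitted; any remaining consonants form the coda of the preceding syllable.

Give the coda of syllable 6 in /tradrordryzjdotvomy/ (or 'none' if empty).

The vowels are a, o, y, o, o, y — 6 nuclei, so 6 syllables.
/a…o/ gap (V1→V2): /dr/ is a licit onset in full, so it all attaches to the next syllable.
/o…y/ gap (V2→V3): /rdr/ — longest licit onset from the right is /dr/, leaving /r/ as coda.
/y…o/ gap (V3→V4): /zjd/; trying suffixes from longest down, /d/ is the first permitted one, so coda /zj/ | onset /d/.
/o…o/ gap (V4→V5): /tv/ splits as /t/ + /v/ (/v/ is the longest suffix that is a licit onset).
/o…y/ gap (V5→V6): /m/ is a single consonant, so it becomes the next onset.
Syllabification: tra.dror.dryzj.dot.vo.my.
Syllable 6 is /my/: onset /m/, nucleus /y/, coda ∅.

none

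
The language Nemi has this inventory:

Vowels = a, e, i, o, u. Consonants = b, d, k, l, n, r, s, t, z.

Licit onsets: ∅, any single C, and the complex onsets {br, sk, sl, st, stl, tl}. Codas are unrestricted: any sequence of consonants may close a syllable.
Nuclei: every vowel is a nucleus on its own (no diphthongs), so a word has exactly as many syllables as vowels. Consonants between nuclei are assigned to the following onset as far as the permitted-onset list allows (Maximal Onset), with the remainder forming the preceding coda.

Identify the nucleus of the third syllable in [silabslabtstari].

a

Nuclei (vowels): i, a, a, a, i → 5 syllables.
The third nucleus (vowel 3 from the left) is /a/.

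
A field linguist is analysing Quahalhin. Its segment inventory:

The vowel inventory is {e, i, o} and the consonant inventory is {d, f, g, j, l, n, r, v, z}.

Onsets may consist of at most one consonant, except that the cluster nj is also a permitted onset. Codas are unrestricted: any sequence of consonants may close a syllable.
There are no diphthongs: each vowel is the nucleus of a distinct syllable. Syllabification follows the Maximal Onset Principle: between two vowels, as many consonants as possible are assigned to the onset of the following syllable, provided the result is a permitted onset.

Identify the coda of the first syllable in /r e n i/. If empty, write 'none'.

Vowels present: e, i; each is a nucleus, giving 2 syllables.
σ1/σ2 boundary: /n/ → onset of the next syllable (single consonants are always licit onsets).
Putting it together: re.ni.
Syllable 1 is /re/: onset /r/, nucleus /e/, coda ∅.

none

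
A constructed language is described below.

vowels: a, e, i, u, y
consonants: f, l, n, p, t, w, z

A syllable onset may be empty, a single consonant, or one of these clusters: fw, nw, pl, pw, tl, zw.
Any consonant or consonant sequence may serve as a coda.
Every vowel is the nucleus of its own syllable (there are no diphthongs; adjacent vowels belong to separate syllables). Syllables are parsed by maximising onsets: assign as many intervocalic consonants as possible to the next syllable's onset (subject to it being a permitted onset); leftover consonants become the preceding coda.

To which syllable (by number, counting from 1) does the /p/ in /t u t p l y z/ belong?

2

Vowels present: u, y; each is a nucleus, giving 2 syllables.
Between /u/ (V1) and /y/ (V2): /tpl/ splits as /t/ + /pl/ (/pl/ is the longest suffix that is a licit onset).
Putting it together: tut.plyz.
The /p/ is in the onset of syllable 2 (/plyz/).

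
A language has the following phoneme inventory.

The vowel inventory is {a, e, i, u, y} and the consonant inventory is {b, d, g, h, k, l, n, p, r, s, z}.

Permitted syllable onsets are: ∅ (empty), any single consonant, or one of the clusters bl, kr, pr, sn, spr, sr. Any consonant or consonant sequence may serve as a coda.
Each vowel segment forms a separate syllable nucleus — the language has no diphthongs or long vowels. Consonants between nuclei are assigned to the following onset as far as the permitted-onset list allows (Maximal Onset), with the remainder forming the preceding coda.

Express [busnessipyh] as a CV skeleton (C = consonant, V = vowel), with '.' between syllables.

CV.CCVC.CV.CVC

The vowels are u, e, i, y — 4 nuclei, so 4 syllables.
σ1/σ2 boundary: /sn/ is a licit onset in full, so it all attaches to the next syllable.
σ2/σ3 boundary: /ss/ splits as /s/ + /s/ (/s/ is the longest suffix that is a licit onset).
σ3/σ4 boundary: /p/ is a single consonant, so it becomes the next onset.
So the parse is bu.snes.si.pyh.
Mapping each syllable to C/V: /bu/ → CV, /snes/ → CCVC, /si/ → CV, /pyh/ → CVC.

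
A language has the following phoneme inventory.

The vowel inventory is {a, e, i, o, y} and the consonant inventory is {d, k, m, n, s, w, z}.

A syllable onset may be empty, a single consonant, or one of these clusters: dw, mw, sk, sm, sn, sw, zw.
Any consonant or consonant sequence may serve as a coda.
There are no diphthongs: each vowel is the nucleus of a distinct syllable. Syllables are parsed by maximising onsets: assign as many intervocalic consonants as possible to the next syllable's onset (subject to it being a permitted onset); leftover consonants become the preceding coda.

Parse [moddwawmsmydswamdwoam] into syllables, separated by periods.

mod.dwawm.smyd.swam.dwo.am

Nuclei (vowels): o, a, y, a, o, a → 6 syllables.
Between /o/ (V1) and /a/ (V2): /ddw/ — longest licit onset from the right is /dw/, leaving /d/ as coda.
Between /a/ (V2) and /y/ (V3): /wmsm/; trying suffixes from longest down, /sm/ is the first permitted one, so coda /wm/ | onset /sm/.
Between /y/ (V3) and /a/ (V4): /dsw/; trying suffixes from longest down, /sw/ is the first permitted one, so coda /d/ | onset /sw/.
Between /a/ (V4) and /o/ (V5): /mdw/ splits as /m/ + /dw/ (/dw/ is the longest suffix that is a licit onset).
Between /o/ (V5) and /a/ (V6): nothing intervenes; syllable break is V.V.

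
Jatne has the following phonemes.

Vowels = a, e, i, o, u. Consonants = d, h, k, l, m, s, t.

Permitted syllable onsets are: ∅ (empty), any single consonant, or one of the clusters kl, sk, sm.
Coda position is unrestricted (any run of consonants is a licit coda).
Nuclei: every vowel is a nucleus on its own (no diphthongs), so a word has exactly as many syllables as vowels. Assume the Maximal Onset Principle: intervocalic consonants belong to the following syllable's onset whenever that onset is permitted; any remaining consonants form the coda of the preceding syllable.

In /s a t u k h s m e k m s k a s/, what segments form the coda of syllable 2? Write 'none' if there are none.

kh

Vowels present: a, u, e, a; each is a nucleus, giving 4 syllables.
Between /a/ (V1) and /u/ (V2): /t/ is a single consonant, so it becomes the next onset.
Between /u/ (V2) and /e/ (V3): /khsm/ splits as /kh/ + /sm/ (/sm/ is the longest suffix that is a licit onset).
Between /e/ (V3) and /a/ (V4): /kmsk/ — longest licit onset from the right is /sk/, leaving /km/ as coda.
So the parse is sa.tukh.smekm.skas.
Syllable 2 is /tukh/: onset /t/, nucleus /u/, coda /kh/.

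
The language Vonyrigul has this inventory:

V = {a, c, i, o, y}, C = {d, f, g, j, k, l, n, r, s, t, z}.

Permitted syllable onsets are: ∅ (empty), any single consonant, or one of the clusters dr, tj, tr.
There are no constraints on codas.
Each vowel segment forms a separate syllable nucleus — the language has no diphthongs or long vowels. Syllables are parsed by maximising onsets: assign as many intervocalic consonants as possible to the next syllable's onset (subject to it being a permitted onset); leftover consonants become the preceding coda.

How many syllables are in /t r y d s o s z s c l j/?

Nuclei (vowels): y, o, c → 3 syllables.

3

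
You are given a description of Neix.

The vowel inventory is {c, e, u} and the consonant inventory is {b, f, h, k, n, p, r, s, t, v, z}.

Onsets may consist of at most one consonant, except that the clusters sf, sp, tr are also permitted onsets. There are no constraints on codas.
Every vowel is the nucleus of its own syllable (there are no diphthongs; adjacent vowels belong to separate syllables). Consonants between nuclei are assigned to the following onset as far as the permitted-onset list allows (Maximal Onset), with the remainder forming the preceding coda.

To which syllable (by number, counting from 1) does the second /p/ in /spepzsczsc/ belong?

1

The vowels are e, c, c — 3 nuclei, so 3 syllables.
σ1/σ2 boundary: /pzs/ splits as /pz/ + /s/ (/s/ is the longest suffix that is a licit onset).
σ2/σ3 boundary: /zs/ splits as /z/ + /s/ (/s/ is the longest suffix that is a licit onset).
Result: spepz.scz.sc.
The second /p/ is in the coda of syllable 1 (/spepz/).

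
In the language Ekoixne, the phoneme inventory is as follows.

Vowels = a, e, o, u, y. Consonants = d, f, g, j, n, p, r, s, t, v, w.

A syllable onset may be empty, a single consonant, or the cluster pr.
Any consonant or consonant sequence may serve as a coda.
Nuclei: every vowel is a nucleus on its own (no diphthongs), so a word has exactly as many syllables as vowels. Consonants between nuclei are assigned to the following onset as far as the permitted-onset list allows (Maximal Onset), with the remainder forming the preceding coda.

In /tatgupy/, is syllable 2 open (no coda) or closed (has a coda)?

Vowels present: a, u, y; each is a nucleus, giving 3 syllables.
Between /a/ (V1) and /u/ (V2): cluster /tg/ — the longest permitted-onset suffix is /g/; onset = /g/, preceding coda = /t/.
Between /u/ (V2) and /y/ (V3): just /p/ — single C goes to the following onset.
So the parse is tat.gu.py.
Syllable 2 is /gu/; it ends in its nucleus with no coda, so it is open.

open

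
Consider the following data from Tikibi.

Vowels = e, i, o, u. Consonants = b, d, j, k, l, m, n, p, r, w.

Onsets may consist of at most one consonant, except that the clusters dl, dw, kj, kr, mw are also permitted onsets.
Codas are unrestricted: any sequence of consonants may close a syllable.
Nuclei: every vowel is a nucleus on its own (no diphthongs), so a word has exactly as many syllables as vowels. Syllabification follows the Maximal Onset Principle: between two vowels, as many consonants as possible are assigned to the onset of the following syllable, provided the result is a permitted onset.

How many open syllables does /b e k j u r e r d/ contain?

Nuclei (vowels): e, u, e → 3 syllables.
V1 /e/ – V2 /u/: /kj/ is a licit onset in full, so it all attaches to the next syllable.
V2 /u/ – V3 /e/: /r/ is a single consonant, so it becomes the next onset.
Syllabification: be.kju.rerd.
Classifying each syllable: /be/ (open), /kju/ (open), /rerd/ (closed).
Open syllables: 2.

2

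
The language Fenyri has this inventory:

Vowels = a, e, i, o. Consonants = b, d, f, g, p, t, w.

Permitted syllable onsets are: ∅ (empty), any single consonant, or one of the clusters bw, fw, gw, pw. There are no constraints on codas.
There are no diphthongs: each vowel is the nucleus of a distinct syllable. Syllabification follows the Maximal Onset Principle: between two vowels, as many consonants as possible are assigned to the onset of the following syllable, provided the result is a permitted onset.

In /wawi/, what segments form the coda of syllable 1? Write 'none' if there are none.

none

Vowels present: a, i; each is a nucleus, giving 2 syllables.
Between /a/ (V1) and /i/ (V2): /w/ is a single consonant, so it becomes the next onset.
So the parse is wa.wi.
Syllable 1 is /wa/: onset /w/, nucleus /a/, coda ∅.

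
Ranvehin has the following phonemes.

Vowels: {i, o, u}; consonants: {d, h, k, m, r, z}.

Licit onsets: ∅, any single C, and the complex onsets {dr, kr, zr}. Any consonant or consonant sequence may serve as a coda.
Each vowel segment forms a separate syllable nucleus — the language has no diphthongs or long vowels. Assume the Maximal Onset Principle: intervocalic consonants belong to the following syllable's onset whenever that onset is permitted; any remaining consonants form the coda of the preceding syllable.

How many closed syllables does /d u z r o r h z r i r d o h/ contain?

3

The vowels are u, o, i, o — 4 nuclei, so 4 syllables.
σ1/σ2 boundary: /zr/ — entire cluster is a permitted onset → onset /zr/, coda ∅.
σ2/σ3 boundary: /rhzr/; trying suffixes from longest down, /zr/ is the first permitted one, so coda /rh/ | onset /zr/.
σ3/σ4 boundary: /rd/ — longest licit onset from the right is /d/, leaving /r/ as coda.
So the parse is du.zrorh.zrir.doh.
Classifying each syllable: /du/ (open), /zrorh/ (closed), /zrir/ (closed), /doh/ (closed).
Closed syllables: 3.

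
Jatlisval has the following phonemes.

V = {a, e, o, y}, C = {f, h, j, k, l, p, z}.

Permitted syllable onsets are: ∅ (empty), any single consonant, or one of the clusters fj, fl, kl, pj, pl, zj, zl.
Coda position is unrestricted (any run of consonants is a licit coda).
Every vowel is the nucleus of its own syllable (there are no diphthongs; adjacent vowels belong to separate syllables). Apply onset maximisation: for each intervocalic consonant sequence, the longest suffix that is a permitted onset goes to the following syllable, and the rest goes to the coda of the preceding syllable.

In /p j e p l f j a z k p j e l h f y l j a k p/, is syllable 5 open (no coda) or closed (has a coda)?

closed

Vowels present: e, a, e, y, a; each is a nucleus, giving 5 syllables.
σ1/σ2 boundary: /plfj/; trying suffixes from longest down, /fj/ is the first permitted one, so coda /pl/ | onset /fj/.
σ2/σ3 boundary: /zkpj/ — longest licit onset from the right is /pj/, leaving /zk/ as coda.
σ3/σ4 boundary: cluster /lhf/ — the longest permitted-onset suffix is /f/; onset = /f/, preceding coda = /lh/.
σ4/σ5 boundary: /lj/ splits as /l/ + /j/ (/j/ is the longest suffix that is a licit onset).
Putting it together: pjepl.fjazk.pjelh.fyl.jakp.
Syllable 5 is /jakp/ with coda /kp/, so it is closed.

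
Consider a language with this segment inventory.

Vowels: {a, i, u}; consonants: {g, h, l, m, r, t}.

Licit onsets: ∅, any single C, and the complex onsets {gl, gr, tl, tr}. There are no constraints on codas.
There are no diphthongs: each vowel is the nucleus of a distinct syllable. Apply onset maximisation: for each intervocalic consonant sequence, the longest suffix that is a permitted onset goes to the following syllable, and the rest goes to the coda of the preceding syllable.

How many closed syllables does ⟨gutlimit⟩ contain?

Nuclei (vowels): u, i, i → 3 syllables.
/u…i/ gap (V1→V2): /tl/ is a licit onset in full, so it all attaches to the next syllable.
/i…i/ gap (V2→V3): /m/ → onset of the next syllable (single consonants are always licit onsets).
Syllabification: gu.tli.mit.
Classifying each syllable: /gu/ (open), /tli/ (open), /mit/ (closed).
Closed syllables: 1.

1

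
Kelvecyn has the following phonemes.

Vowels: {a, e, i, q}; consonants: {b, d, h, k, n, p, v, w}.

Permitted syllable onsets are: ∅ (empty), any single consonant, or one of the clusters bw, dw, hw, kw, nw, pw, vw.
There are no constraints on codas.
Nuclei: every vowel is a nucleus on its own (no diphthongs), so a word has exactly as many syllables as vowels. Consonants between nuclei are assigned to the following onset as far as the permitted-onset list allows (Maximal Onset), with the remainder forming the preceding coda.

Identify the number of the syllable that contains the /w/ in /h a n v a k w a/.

The vowels are a, a, a — 3 nuclei, so 3 syllables.
σ1/σ2 boundary: /nv/; trying suffixes from longest down, /v/ is the first permitted one, so coda /n/ | onset /v/.
σ2/σ3 boundary: cluster /kw/ — /kw/ is itself a permitted onset, so the whole cluster goes right; preceding coda = ∅.
Result: han.va.kwa.
The /w/ is in the onset of syllable 3 (/kwa/).

3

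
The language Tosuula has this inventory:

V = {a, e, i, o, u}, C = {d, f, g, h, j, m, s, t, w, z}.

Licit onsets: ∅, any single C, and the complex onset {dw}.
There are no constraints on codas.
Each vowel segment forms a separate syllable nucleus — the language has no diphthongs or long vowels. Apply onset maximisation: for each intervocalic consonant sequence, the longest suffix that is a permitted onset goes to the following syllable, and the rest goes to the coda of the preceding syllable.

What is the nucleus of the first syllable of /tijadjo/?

i

Vowels present: i, a, o; each is a nucleus, giving 3 syllables.
The first nucleus (vowel 1 from the left) is /i/.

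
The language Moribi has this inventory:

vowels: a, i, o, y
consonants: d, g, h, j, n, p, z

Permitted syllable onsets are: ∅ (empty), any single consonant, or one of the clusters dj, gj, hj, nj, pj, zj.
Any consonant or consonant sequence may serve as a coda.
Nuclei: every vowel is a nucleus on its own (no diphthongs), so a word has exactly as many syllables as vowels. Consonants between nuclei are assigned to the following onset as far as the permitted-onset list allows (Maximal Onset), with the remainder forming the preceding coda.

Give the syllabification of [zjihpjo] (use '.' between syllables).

zjih.pjo

Nuclei (vowels): i, o → 2 syllables.
σ1/σ2 boundary: /hpj/ — longest licit onset from the right is /pj/, leaving /h/ as coda.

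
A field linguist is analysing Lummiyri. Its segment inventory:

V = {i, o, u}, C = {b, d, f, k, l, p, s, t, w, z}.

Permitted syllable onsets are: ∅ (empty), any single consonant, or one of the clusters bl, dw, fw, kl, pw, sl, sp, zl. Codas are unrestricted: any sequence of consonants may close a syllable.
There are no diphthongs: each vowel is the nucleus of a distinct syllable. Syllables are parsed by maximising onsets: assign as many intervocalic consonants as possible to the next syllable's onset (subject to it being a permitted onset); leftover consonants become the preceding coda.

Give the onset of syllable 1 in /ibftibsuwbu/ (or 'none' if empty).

Nuclei (vowels): i, i, u, u → 4 syllables.
V1 /i/ – V2 /i/: /bft/ splits as /bf/ + /t/ (/t/ is the longest suffix that is a licit onset).
V2 /i/ – V3 /u/: /bs/ splits as /b/ + /s/ (/s/ is the longest suffix that is a licit onset).
V3 /u/ – V4 /u/: /wb/ splits as /w/ + /b/ (/b/ is the longest suffix that is a licit onset).
So the parse is ibf.tib.suw.bu.
Syllable 1 is /ibf/: onset ∅, nucleus /i/, coda /bf/.

none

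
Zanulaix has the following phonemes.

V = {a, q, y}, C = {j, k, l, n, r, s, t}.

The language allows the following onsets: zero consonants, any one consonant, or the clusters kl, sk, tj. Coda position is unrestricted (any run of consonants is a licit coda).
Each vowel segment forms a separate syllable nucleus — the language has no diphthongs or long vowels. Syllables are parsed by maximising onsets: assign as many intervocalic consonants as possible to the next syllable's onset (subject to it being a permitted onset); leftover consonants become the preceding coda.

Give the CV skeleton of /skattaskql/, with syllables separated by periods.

The vowels are a, a, q — 3 nuclei, so 3 syllables.
V1 /a/ – V2 /a/: cluster /tt/ — the longest permitted-onset suffix is /t/; onset = /t/, preceding coda = /t/.
V2 /a/ – V3 /q/: /sk/ is a licit onset in full, so it all attaches to the next syllable.
Putting it together: skat.ta.skql.
Mapping each syllable to C/V: /skat/ → CCVC, /ta/ → CV, /skql/ → CCVC.

CCVC.CV.CCVC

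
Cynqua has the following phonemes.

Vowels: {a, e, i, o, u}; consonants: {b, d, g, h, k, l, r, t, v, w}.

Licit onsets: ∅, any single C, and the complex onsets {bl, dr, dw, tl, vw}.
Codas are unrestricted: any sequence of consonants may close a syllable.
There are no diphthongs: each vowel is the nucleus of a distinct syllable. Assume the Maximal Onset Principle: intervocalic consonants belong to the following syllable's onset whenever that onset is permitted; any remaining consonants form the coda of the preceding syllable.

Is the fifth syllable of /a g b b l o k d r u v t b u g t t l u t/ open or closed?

closed

Nuclei (vowels): a, o, u, u, u → 5 syllables.
σ1/σ2 boundary: /gbbl/ splits as /gb/ + /bl/ (/bl/ is the longest suffix that is a licit onset).
σ2/σ3 boundary: /kdr/ — longest licit onset from the right is /dr/, leaving /k/ as coda.
σ3/σ4 boundary: cluster /vtb/ — the longest permitted-onset suffix is /b/; onset = /b/, preceding coda = /vt/.
σ4/σ5 boundary: /gttl/ splits as /gt/ + /tl/ (/tl/ is the longest suffix that is a licit onset).
Syllabification: agb.blok.druvt.bugt.tlut.
Syllable 5 is /tlut/ with coda /t/, so it is closed.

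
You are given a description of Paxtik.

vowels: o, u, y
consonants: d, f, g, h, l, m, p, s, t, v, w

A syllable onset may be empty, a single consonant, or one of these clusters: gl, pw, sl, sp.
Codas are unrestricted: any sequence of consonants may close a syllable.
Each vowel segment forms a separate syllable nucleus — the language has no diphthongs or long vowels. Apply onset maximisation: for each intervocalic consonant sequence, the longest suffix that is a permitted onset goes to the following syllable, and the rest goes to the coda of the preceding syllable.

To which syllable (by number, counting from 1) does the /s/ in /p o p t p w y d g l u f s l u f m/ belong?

The vowels are o, y, u, u — 4 nuclei, so 4 syllables.
σ1/σ2 boundary: cluster /ptpw/ — the longest permitted-onset suffix is /pw/; onset = /pw/, preceding coda = /pt/.
σ2/σ3 boundary: cluster /dgl/ — the longest permitted-onset suffix is /gl/; onset = /gl/, preceding coda = /d/.
σ3/σ4 boundary: /fsl/; trying suffixes from longest down, /sl/ is the first permitted one, so coda /f/ | onset /sl/.
Syllabification: popt.pwyd.gluf.slufm.
The /s/ is in the onset of syllable 4 (/slufm/).

4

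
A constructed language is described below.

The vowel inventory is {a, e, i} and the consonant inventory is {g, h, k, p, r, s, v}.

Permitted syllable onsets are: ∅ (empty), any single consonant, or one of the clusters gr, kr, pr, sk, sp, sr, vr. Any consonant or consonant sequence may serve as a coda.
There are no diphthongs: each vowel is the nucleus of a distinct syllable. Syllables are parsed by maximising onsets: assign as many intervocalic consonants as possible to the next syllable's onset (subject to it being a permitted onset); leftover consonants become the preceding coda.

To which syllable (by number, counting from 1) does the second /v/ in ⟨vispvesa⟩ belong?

2

Nuclei (vowels): i, e, a → 3 syllables.
/i…e/ gap (V1→V2): /spv/ — longest licit onset from the right is /v/, leaving /sp/ as coda.
/e…a/ gap (V2→V3): just /s/ — single C goes to the following onset.
Result: visp.ve.sa.
The second /v/ is in the onset of syllable 2 (/ve/).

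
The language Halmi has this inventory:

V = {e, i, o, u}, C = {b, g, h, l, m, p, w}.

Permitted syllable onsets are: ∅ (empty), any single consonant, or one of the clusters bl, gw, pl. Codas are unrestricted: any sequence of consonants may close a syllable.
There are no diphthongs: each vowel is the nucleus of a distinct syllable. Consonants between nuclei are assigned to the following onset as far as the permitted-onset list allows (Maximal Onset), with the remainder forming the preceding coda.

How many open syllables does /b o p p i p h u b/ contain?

0

Vowels present: o, i, u; each is a nucleus, giving 3 syllables.
V1 /o/ – V2 /i/: /pp/; trying suffixes from longest down, /p/ is the first permitted one, so coda /p/ | onset /p/.
V2 /i/ – V3 /u/: cluster /ph/ — the longest permitted-onset suffix is /h/; onset = /h/, preceding coda = /p/.
Result: bop.pip.hub.
Classifying each syllable: /bop/ (closed), /pip/ (closed), /hub/ (closed).
Open syllables: 0.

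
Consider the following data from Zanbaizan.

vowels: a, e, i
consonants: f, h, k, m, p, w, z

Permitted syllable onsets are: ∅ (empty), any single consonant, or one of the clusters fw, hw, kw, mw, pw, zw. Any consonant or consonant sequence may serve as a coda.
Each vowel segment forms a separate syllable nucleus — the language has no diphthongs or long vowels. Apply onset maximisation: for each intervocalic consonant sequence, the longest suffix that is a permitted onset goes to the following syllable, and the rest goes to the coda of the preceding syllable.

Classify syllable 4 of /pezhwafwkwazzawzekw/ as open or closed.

The vowels are e, a, a, a, e — 5 nuclei, so 5 syllables.
σ1/σ2 boundary: /zhw/ — longest licit onset from the right is /hw/, leaving /z/ as coda.
σ2/σ3 boundary: /fwkw/ — longest licit onset from the right is /kw/, leaving /fw/ as coda.
σ3/σ4 boundary: /zz/ — longest licit onset from the right is /z/, leaving /z/ as coda.
σ4/σ5 boundary: /wz/ — longest licit onset from the right is /z/, leaving /w/ as coda.
Syllabification: pez.hwafw.kwaz.zaw.zekw.
Syllable 4 is /zaw/ with coda /w/, so it is closed.

closed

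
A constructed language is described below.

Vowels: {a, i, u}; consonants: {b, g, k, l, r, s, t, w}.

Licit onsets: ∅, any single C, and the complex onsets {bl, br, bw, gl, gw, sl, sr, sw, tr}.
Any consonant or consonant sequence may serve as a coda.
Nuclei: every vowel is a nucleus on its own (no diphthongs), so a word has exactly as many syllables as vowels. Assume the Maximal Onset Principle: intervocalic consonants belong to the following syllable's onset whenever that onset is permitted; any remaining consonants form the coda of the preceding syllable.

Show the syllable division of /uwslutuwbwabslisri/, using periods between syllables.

uw.slu.tuw.bwab.sli.sri

The vowels are u, u, u, a, i, i — 6 nuclei, so 6 syllables.
/u…u/ gap (V1→V2): /wsl/; trying suffixes from longest down, /sl/ is the first permitted one, so coda /w/ | onset /sl/.
/u…u/ gap (V2→V3): /t/ → onset of the next syllable (single consonants are always licit onsets).
/u…a/ gap (V3→V4): /wbw/ splits as /w/ + /bw/ (/bw/ is the longest suffix that is a licit onset).
/a…i/ gap (V4→V5): /bsl/; trying suffixes from longest down, /sl/ is the first permitted one, so coda /b/ | onset /sl/.
/i…i/ gap (V5→V6): /sr/ is a licit onset in full, so it all attaches to the next syllable.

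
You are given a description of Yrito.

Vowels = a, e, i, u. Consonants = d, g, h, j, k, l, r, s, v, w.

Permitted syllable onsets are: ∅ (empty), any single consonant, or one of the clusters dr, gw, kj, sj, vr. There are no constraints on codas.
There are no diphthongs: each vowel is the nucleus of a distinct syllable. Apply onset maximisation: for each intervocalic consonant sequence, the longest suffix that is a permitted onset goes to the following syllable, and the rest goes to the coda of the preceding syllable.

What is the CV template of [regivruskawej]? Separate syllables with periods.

Nuclei (vowels): e, i, u, a, e → 5 syllables.
σ1/σ2 boundary: just /g/ — single C goes to the following onset.
σ2/σ3 boundary: cluster /vr/ — /vr/ is itself a permitted onset, so the whole cluster goes right; preceding coda = ∅.
σ3/σ4 boundary: /sk/ — longest licit onset from the right is /k/, leaving /s/ as coda.
σ4/σ5 boundary: /w/ → onset of the next syllable (single consonants are always licit onsets).
Putting it together: re.gi.vrus.ka.wej.
Mapping each syllable to C/V: /re/ → CV, /gi/ → CV, /vrus/ → CCVC, /ka/ → CV, /wej/ → CVC.

CV.CV.CCVC.CV.CVC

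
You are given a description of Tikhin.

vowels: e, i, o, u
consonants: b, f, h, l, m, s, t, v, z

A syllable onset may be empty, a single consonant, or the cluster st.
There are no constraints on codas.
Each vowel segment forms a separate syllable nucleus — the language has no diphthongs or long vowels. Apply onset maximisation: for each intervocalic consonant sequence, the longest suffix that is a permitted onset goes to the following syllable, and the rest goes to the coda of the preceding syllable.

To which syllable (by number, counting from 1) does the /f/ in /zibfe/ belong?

Nuclei (vowels): i, e → 2 syllables.
σ1/σ2 boundary: /bf/ — longest licit onset from the right is /f/, leaving /b/ as coda.
Syllabification: zib.fe.
The /f/ is in the onset of syllable 2 (/fe/).

2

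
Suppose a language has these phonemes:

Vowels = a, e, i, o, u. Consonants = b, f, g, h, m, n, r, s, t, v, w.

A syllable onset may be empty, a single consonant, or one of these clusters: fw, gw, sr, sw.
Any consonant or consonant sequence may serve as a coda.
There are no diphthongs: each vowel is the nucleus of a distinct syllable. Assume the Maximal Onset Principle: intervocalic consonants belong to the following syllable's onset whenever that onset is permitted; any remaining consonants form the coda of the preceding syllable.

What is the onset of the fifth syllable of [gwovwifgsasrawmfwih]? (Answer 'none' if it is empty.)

The vowels are o, i, a, a, i — 5 nuclei, so 5 syllables.
V1 /o/ – V2 /i/: /vw/; trying suffixes from longest down, /w/ is the first permitted one, so coda /v/ | onset /w/.
V2 /i/ – V3 /a/: /fgs/ splits as /fg/ + /s/ (/s/ is the longest suffix that is a licit onset).
V3 /a/ – V4 /a/: cluster /sr/ — /sr/ is itself a permitted onset, so the whole cluster goes right; preceding coda = ∅.
V4 /a/ – V5 /i/: /wmfw/ — longest licit onset from the right is /fw/, leaving /wm/ as coda.
Syllabification: gwov.wifg.sa.srawm.fwih.
Syllable 5 is /fwih/: onset /fw/, nucleus /i/, coda /h/.

fw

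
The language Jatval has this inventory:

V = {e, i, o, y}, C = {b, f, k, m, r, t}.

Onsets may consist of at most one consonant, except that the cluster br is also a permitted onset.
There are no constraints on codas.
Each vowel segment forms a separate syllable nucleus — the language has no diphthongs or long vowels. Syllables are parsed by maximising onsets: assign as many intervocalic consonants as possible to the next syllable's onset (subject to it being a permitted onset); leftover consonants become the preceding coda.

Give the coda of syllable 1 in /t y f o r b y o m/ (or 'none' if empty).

none

The vowels are y, o, y, o — 4 nuclei, so 4 syllables.
V1 /y/ – V2 /o/: /f/ → onset of the next syllable (single consonants are always licit onsets).
V2 /o/ – V3 /y/: /rb/ splits as /r/ + /b/ (/b/ is the longest suffix that is a licit onset).
V3 /y/ – V4 /o/: nothing intervenes; syllable break is V.V.
Syllabification: ty.for.by.om.
Syllable 1 is /ty/: onset /t/, nucleus /y/, coda ∅.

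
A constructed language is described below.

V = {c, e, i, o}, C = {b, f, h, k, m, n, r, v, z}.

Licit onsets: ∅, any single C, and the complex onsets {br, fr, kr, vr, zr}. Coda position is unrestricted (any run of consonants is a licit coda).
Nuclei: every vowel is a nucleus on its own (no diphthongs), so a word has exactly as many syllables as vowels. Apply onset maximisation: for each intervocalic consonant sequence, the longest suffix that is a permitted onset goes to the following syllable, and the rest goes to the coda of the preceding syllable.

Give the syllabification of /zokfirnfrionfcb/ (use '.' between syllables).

zok.firn.fri.on.fcb

Nuclei (vowels): o, i, i, o, c → 5 syllables.
/o…i/ gap (V1→V2): /kf/ splits as /k/ + /f/ (/f/ is the longest suffix that is a licit onset).
/i…i/ gap (V2→V3): /rnfr/ splits as /rn/ + /fr/ (/fr/ is the longest suffix that is a licit onset).
/i…o/ gap (V3→V4): nothing intervenes; syllable break is V.V.
/o…c/ gap (V4→V5): /nf/; trying suffixes from longest down, /f/ is the first permitted one, so coda /n/ | onset /f/.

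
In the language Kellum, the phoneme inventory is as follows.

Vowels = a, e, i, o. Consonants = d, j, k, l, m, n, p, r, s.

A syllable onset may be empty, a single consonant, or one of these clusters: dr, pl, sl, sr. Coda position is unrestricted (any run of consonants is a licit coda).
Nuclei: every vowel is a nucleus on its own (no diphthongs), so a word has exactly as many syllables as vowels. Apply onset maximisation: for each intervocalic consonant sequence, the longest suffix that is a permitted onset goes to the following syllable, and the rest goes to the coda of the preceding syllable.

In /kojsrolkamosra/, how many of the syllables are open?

The vowels are o, o, a, o, a — 5 nuclei, so 5 syllables.
V1 /o/ – V2 /o/: /jsr/; trying suffixes from longest down, /sr/ is the first permitted one, so coda /j/ | onset /sr/.
V2 /o/ – V3 /a/: /lk/; trying suffixes from longest down, /k/ is the first permitted one, so coda /l/ | onset /k/.
V3 /a/ – V4 /o/: just /m/ — single C goes to the following onset.
V4 /o/ – V5 /a/: /sr/ is a licit onset in full, so it all attaches to the next syllable.
Syllabification: koj.srol.ka.mo.sra.
Classifying each syllable: /koj/ (closed), /srol/ (closed), /ka/ (open), /mo/ (open), /sra/ (open).
Open syllables: 3.

3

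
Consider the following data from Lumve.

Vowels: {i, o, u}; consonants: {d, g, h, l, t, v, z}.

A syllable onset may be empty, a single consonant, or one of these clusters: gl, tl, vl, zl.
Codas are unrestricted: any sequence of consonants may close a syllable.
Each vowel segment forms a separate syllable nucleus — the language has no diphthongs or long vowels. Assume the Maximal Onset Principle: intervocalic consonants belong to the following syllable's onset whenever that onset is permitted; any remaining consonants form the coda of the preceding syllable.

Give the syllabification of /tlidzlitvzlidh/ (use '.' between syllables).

Vowels present: i, i, i; each is a nucleus, giving 3 syllables.
σ1/σ2 boundary: /dzl/; trying suffixes from longest down, /zl/ is the first permitted one, so coda /d/ | onset /zl/.
σ2/σ3 boundary: /tvzl/ — longest licit onset from the right is /zl/, leaving /tv/ as coda.

tlid.zlitv.zlidh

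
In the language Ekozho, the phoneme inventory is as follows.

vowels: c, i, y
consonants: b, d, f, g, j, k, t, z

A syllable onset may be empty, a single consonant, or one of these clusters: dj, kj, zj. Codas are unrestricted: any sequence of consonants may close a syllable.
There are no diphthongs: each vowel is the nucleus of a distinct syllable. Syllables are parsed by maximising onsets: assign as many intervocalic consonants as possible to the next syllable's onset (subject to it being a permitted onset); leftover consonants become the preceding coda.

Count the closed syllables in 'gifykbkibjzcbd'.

3

Vowels present: i, y, i, c; each is a nucleus, giving 4 syllables.
/i…y/ gap (V1→V2): /f/ is a single consonant, so it becomes the next onset.
/y…i/ gap (V2→V3): /kbk/ splits as /kb/ + /k/ (/k/ is the longest suffix that is a licit onset).
/i…c/ gap (V3→V4): /bjz/; trying suffixes from longest down, /z/ is the first permitted one, so coda /bj/ | onset /z/.
So the parse is gi.fykb.kibj.zcbd.
Classifying each syllable: /gi/ (open), /fykb/ (closed), /kibj/ (closed), /zcbd/ (closed).
Closed syllables: 3.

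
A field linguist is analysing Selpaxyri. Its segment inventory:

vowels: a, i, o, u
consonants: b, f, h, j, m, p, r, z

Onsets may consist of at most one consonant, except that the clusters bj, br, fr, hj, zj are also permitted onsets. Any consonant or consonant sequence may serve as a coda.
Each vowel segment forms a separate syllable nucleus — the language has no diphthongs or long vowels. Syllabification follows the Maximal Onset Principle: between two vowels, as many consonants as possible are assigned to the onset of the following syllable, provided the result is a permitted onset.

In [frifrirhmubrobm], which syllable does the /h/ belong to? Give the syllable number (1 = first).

Nuclei (vowels): i, i, u, o → 4 syllables.
Between /i/ (V1) and /i/ (V2): cluster /fr/ — /fr/ is itself a permitted onset, so the whole cluster goes right; preceding coda = ∅.
Between /i/ (V2) and /u/ (V3): /rhm/ splits as /rh/ + /m/ (/m/ is the longest suffix that is a licit onset).
Between /u/ (V3) and /o/ (V4): cluster /br/ — /br/ is itself a permitted onset, so the whole cluster goes right; preceding coda = ∅.
Result: fri.frirh.mu.brobm.
The /h/ is in the coda of syllable 2 (/frirh/).

2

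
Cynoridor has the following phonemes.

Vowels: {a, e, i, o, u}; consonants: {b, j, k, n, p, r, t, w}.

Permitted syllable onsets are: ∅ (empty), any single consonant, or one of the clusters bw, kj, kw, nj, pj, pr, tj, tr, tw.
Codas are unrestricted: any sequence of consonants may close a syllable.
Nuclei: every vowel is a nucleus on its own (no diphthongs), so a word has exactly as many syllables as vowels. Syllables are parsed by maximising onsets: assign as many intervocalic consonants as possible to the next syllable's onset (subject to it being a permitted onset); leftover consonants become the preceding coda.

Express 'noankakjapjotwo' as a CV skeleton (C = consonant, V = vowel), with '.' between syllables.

CV.VC.CV.CCV.CCV.CCV

The vowels are o, a, a, a, o, o — 6 nuclei, so 6 syllables.
V1 /o/ – V2 /a/: nothing intervenes; syllable break is V.V.
V2 /a/ – V3 /a/: cluster /nk/ — the longest permitted-onset suffix is /k/; onset = /k/, preceding coda = /n/.
V3 /a/ – V4 /a/: /kj/ is a licit onset in full, so it all attaches to the next syllable.
V4 /a/ – V5 /o/: /pj/ is a licit onset in full, so it all attaches to the next syllable.
V5 /o/ – V6 /o/: /tw/ — entire cluster is a permitted onset → onset /tw/, coda ∅.
Putting it together: no.an.ka.kja.pjo.two.
Mapping each syllable to C/V: /no/ → CV, /an/ → VC, /ka/ → CV, /kja/ → CCV, /pjo/ → CCV, /two/ → CCV.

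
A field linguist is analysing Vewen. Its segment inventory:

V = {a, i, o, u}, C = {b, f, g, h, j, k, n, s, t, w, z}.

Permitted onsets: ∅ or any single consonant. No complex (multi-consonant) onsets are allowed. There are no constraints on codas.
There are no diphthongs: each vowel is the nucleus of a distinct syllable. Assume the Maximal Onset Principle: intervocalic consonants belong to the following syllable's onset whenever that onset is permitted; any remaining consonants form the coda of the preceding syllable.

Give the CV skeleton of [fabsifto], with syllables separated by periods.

CVC.CVC.CV

Vowels present: a, i, o; each is a nucleus, giving 3 syllables.
Between /a/ (V1) and /i/ (V2): /bs/; trying suffixes from longest down, /s/ is the first permitted one, so coda /b/ | onset /s/.
Between /i/ (V2) and /o/ (V3): cluster /ft/ — the longest permitted-onset suffix is /t/; onset = /t/, preceding coda = /f/.
Result: fab.sif.to.
Mapping each syllable to C/V: /fab/ → CVC, /sif/ → CVC, /to/ → CV.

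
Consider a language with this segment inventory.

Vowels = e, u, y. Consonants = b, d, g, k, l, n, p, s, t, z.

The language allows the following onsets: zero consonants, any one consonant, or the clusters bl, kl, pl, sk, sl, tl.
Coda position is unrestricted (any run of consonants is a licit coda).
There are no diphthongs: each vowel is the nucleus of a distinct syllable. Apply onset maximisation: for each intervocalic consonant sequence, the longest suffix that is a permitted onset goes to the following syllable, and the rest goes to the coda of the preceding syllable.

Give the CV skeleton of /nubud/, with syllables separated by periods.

The vowels are u, u — 2 nuclei, so 2 syllables.
V1 /u/ – V2 /u/: /b/ → onset of the next syllable (single consonants are always licit onsets).
So the parse is nu.bud.
Mapping each syllable to C/V: /nu/ → CV, /bud/ → CVC.

CV.CVC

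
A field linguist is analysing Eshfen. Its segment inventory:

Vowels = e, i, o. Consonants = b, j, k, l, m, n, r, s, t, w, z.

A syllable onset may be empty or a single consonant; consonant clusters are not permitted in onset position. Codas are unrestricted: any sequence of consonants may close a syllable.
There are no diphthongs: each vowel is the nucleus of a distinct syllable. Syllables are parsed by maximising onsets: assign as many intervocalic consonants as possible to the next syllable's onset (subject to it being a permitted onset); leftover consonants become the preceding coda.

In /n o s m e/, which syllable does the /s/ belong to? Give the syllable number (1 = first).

Vowels present: o, e; each is a nucleus, giving 2 syllables.
σ1/σ2 boundary: cluster /sm/ — the longest permitted-onset suffix is /m/; onset = /m/, preceding coda = /s/.
Result: nos.me.
The /s/ is in the coda of syllable 1 (/nos/).

1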